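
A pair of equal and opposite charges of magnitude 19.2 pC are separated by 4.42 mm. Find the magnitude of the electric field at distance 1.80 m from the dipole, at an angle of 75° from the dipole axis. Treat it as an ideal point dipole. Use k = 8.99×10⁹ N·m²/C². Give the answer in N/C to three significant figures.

Dipole moment p = qd = (1.92×10⁻¹¹ C)(0.00442 m) = 8.486×10⁻¹⁴ C·m.
At angle θ the dipole field magnitude is E = (kp/r³)·√(1 + 3cos²θ).
kp/r³ = (8.99×10⁹)(8.486×10⁻¹⁴) / (1.80)³ = 1.308×10⁻⁴ N/C.
√(1 + 3cos²75°) = √(1 + 3·0.0670) = √1.2010 ≈ 1.0959.
E ≈ 1.308×10⁻⁴ × 1.096 = 1.434×10⁻⁴ N/C.

E ≈ 1.43×10⁻⁴ N/C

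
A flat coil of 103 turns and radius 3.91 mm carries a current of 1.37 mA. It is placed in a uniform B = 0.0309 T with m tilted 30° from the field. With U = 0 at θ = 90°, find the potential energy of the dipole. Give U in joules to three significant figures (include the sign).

U ≈ -1.81×10⁻⁷ J

m = NIA = NIπa² = 103·(0.00137)·π·(0.00391)² = 6.777×10⁻⁶ A·m².
U = −m·B = −mB cosθ.
U = −(6.777×10⁻⁶)(0.0309)·cos30° = -1.814×10⁻⁷ J.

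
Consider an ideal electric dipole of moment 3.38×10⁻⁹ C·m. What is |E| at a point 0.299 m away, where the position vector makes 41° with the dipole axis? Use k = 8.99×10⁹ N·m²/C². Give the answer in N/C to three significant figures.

At angle θ the dipole field magnitude is E = (kp/r³)·√(1 + 3cos²θ).
kp/r³ = (8.99×10⁹)(3.38×10⁻⁹) / (0.299)³ = 1137 N/C.
√(1 + 3cos²41°) = √(1 + 3·0.5696) = √2.7088 ≈ 1.6458.
E ≈ 1137 × 1.646 = 1871 N/C.

E ≈ 1870 N/C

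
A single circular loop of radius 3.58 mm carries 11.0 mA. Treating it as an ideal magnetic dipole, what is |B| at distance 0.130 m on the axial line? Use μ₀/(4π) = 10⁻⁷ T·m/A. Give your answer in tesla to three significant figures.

Magnetic moment m = IA = Iπa² = (0.0110)·π·(0.00358)² = 4.429×10⁻⁷ A·m².
On axis B = (μ₀/4π)·2m/r³.
B = 2·(10⁻⁷)·(4.429×10⁻⁷) / (0.130)³ = 4.032×10⁻¹¹ T.

B ≈ 4.03×10⁻¹¹ T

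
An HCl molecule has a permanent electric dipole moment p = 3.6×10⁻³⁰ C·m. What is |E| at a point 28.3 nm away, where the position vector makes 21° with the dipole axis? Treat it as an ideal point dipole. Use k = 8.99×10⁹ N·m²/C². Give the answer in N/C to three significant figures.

E ≈ 2710 N/C

At angle θ the dipole field magnitude is E = (kp/r³)·√(1 + 3cos²θ).
kp/r³ = (8.99×10⁹)(3.60×10⁻³⁰) / (2.83×10⁻⁸)³ = 1428 N/C.
√(1 + 3cos²21°) = √(1 + 3·0.8716) = √3.6147 ≈ 1.9012.
E ≈ 1428 × 1.901 = 2715 N/C.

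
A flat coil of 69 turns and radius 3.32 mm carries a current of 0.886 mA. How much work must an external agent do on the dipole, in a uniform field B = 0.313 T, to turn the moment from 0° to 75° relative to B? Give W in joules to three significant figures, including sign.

m = NIA = NIπa² = 69·(8.86×10⁻⁴)·π·(0.00332)² = 2.117×10⁻⁶ A·m².
W_ext = ΔU = −mB cosθ₂ + mB cosθ₁ = mB(cosθ₁ − cosθ₂).
W = (2.117×10⁻⁶)(0.313)·(cos0° − cos75°) = (6.626×10⁻⁷)·(+0.7412) = 4.911×10⁻⁷ J.

W ≈ 4.91×10⁻⁷ J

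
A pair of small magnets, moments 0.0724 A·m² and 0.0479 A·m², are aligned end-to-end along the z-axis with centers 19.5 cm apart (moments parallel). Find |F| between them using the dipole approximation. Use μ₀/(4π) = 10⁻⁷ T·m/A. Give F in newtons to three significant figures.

On-axis B of dipole 1: B = (μ₀/4π)·2m₁/r³. Force on dipole 2: F = m₂·dB/dr.
dB/dr = −(μ₀/4π)·6m₁/r⁴, so |F| = (μ₀/4π)·6m₁m₂/r⁴.
F = 6(10⁻⁷)(0.0724)(0.0479)/(0.195)⁴ = 1.439×10⁻⁶ N.

F ≈ 1.44×10⁻⁶ N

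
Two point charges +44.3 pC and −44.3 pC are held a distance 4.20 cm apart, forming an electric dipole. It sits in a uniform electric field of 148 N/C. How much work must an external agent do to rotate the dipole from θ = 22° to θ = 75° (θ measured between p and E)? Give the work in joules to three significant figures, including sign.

Dipole moment p = qd = (4.43×10⁻¹¹ C)(0.0420 m) = 1.861×10⁻¹² C·m.
W_ext = ΔU = U(θ₂) − U(θ₁) = −pE cosθ₂ − (−pE cosθ₁) = pE(cosθ₁ − cosθ₂).
W = (1.861×10⁻¹²)(148)·(cos22° − cos75°) = (2.754×10⁻¹⁰)·(+0.6684) = 1.841×10⁻¹⁰ J.

W ≈ 1.84×10⁻¹⁰ J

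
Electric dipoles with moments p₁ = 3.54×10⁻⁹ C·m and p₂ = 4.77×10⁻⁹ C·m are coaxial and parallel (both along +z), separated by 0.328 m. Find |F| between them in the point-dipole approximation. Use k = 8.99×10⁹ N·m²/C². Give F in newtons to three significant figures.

F ≈ 7.87×10⁻⁵ N

On-axis field of dipole 1 at distance r: E = 2kp₁/r³. Force on dipole 2 is F = p₂·dE/dr (gradient along axis).
dE/dr = −6kp₁/r⁴, so |F| = 6kp₁p₂/r⁴ (attractive for aligned moments).
F = 6(8.99×10⁹)(3.54×10⁻⁹)(4.77×10⁻⁹)/(0.328)⁴ = 7.869×10⁻⁵ N.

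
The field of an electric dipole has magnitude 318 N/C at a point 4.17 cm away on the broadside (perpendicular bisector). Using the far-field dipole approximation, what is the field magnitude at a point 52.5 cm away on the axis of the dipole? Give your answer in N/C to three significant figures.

Dipole fields scale as 1/r³ in the far field.
The axial field is twice the equatorial field at the same r, so the geometry factor is 2/1.
E₂ = E₁ · (2/1) · (r₁/r₂)³ = 318 · 2 · (4.17/52.5)³.
(r₁/r₂)³ = (0.07943)³ = 0.0005011.
E₂ ≈ 0.3187 N/C.

E ≈ 0.319 N/C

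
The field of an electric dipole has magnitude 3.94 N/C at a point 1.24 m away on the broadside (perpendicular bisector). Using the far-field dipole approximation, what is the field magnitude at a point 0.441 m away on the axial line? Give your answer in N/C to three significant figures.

E ≈ 175 N/C

Dipole fields scale as 1/r³ in the far field.
The axial field is twice the equatorial field at the same r, so the geometry factor is 2/1.
E₂ = E₁ · (2/1) · (r₁/r₂)³ = 3.94 · 2 · (1.24/0.441)³.
(r₁/r₂)³ = (2.812)³ = 22.23.
E₂ ≈ 175.2 N/C.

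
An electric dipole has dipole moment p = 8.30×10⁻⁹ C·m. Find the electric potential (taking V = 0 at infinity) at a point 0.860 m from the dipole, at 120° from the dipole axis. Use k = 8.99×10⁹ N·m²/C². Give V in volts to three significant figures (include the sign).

V ≈ -50.4 V

The dipole potential is V = kp cosθ / r².
V = (8.99×10⁹)(8.30×10⁻⁹)·cos120° / (0.860)² = -50.44 V.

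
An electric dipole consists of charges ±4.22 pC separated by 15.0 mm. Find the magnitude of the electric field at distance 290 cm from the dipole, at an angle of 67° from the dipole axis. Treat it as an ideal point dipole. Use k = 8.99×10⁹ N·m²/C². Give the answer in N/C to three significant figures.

Dipole moment p = qd = (4.22×10⁻¹² C)(0.0150 m) = 6.33×10⁻¹⁴ C·m.
At angle θ the dipole field magnitude is E = (kp/r³)·√(1 + 3cos²θ).
kp/r³ = (8.99×10⁹)(6.33×10⁻¹⁴) / (2.90)³ = 2.333×10⁻⁵ N/C.
√(1 + 3cos²67°) = √(1 + 3·0.1527) = √1.4580 ≈ 1.2075.
E ≈ 2.333×10⁻⁵ × 1.207 = 2.817×10⁻⁵ N/C.

E ≈ 2.82×10⁻⁵ N/C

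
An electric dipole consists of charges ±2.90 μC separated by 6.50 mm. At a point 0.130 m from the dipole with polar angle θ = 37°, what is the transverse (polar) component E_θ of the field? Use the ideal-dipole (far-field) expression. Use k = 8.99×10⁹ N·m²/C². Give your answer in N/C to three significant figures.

E_θ ≈ 4.64×10⁴ N/C

Dipole moment p = qd = (2.90×10⁻⁶ C)(0.00650 m) = 1.885×10⁻⁸ C·m.
For a dipole, E_θ = (kp sinθ)/r³.
kp/r³ = (8.99×10⁹)(1.885×10⁻⁸)/(0.130)³ = 7.713×10⁴ N/C.
E_θ = 7.713×10⁴·sin37° = 4.642×10⁴ N/C.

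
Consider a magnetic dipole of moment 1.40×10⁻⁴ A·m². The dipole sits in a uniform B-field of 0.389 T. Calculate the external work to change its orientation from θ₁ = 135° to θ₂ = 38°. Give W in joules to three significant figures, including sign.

W ≈ -8.14×10⁻⁵ J

W_ext = ΔU = −mB cosθ₂ + mB cosθ₁ = mB(cosθ₁ − cosθ₂).
W = (1.40×10⁻⁴)(0.389)·(cos135° − cos38°) = (5.446×10⁻⁵)·(-1.4951) = -8.142×10⁻⁵ J.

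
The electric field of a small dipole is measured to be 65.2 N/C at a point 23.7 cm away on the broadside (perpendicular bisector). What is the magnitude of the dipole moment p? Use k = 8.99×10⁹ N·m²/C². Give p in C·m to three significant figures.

p ≈ 9.65×10⁻¹¹ C·m

In the equatorial plane E = kp/r³, so p = Er³/(k).
p = (65.2)·(0.237)³ / (8.99×10⁹) = 9.655×10⁻¹¹ C·m.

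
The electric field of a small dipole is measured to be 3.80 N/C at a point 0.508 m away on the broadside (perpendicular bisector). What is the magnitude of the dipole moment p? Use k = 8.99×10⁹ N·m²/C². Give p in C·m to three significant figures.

p ≈ 5.54×10⁻¹¹ C·m

In the equatorial plane E = kp/r³, so p = Er³/(k).
p = (3.80)·(0.508)³ / (8.99×10⁹) = 5.541×10⁻¹¹ C·m.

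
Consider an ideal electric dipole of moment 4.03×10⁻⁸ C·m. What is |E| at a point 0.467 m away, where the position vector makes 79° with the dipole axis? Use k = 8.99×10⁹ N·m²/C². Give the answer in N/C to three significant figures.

At angle θ the dipole field magnitude is E = (kp/r³)·√(1 + 3cos²θ).
kp/r³ = (8.99×10⁹)(4.03×10⁻⁸) / (0.467)³ = 3557 N/C.
√(1 + 3cos²79°) = √(1 + 3·0.0364) = √1.1092 ≈ 1.0532.
E ≈ 3557 × 1.053 = 3746 N/C.

E ≈ 3750 N/C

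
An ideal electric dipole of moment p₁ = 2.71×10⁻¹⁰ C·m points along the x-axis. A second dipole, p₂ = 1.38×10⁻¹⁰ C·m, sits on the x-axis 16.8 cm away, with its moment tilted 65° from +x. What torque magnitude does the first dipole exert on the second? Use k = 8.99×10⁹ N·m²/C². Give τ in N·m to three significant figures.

The second dipole sits on the axis of the first, so the field there is axial: E₁ = 2kp₁/r³ along +x.
E₁ = 2(8.99×10⁹)(2.71×10⁻¹⁰)/(0.168)³ = 1028 N/C.
Torque on the second dipole: τ = p₂ E₁ sinθ.
τ = (1.38×10⁻¹⁰)(1028)·sin65° = 1.285×10⁻⁷ N·m.

τ ≈ 1.29×10⁻⁷ N·m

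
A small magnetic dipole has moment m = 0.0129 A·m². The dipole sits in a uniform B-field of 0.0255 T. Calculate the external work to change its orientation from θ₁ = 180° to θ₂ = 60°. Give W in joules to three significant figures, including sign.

W ≈ -4.93×10⁻⁴ J

W_ext = ΔU = −mB cosθ₂ + mB cosθ₁ = mB(cosθ₁ − cosθ₂).
W = (0.0129)(0.0255)·(cos180° − cos60°) = (3.290×10⁻⁴)·(-1.5000) = -4.934×10⁻⁴ J.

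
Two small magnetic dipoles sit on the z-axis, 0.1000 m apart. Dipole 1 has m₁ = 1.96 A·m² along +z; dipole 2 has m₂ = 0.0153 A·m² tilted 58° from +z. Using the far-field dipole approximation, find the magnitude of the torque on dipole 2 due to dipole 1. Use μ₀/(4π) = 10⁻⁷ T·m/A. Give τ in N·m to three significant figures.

Dipole B is on the axis of dipole A, so B₁ there is axial: B₁ = (μ₀/4π)·2m₁/r³ along +z.
B₁ = 2(10⁻⁷)(1.96)/(0.100)³ = 3.920×10⁻⁴ T.
τ = m₂ B₁ sinθ.
τ = (0.0153)(3.920×10⁻⁴)·sin58° = 5.086×10⁻⁶ N·m.

τ ≈ 5.09×10⁻⁶ N·m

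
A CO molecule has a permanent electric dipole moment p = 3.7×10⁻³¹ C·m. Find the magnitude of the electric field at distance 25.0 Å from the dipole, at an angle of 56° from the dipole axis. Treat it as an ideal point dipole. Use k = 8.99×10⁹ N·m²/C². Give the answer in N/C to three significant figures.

E ≈ 2.96×10⁵ N/C

At angle θ the dipole field magnitude is E = (kp/r³)·√(1 + 3cos²θ).
kp/r³ = (8.99×10⁹)(3.70×10⁻³¹) / (2.50×10⁻⁹)³ = 2.129×10⁵ N/C.
√(1 + 3cos²56°) = √(1 + 3·0.3127) = √1.9381 ≈ 1.3922.
E ≈ 2.129×10⁵ × 1.392 = 2.964×10⁵ N/C.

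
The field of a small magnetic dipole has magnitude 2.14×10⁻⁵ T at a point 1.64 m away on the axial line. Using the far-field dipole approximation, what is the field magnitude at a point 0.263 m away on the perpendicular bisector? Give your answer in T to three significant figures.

B ≈ 0.00259 T

Dipole fields scale as 1/r³ in the far field.
The axial field is twice the equatorial field at the same r, so the geometry factor is 1/2.
B₂ = B₁ · (1/2) · (r₁/r₂)³ = 2.14×10⁻⁵ · 0.5 · (1.64/0.263)³.
(r₁/r₂)³ = (6.236)³ = 242.5.
B₂ ≈ 0.002594 T.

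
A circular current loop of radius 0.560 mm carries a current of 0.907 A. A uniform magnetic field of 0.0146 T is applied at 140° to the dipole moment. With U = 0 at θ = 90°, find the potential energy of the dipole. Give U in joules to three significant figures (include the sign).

Magnetic moment m = IA = Iπa² = (0.907)·π·(5.60×10⁻⁴)² = 8.936×10⁻⁷ A·m².
U = −m·B = −mB cosθ.
U = −(8.936×10⁻⁷)(0.0146)·cos140° = 9.994×10⁻⁹ J.

U ≈ 9.99×10⁻⁹ J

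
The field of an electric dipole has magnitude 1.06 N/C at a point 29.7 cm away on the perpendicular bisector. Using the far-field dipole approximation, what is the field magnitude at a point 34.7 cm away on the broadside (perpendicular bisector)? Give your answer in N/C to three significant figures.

Dipole fields scale as 1/r³ in the far field; the geometry is the same at both points.
E₂ = E₁ · (r₁/r₂)³ = 1.06 · (29.7/34.7)³.
(r₁/r₂)³ = (0.8559)³ = 0.627.
E₂ ≈ 0.6646 N/C.

E ≈ 0.665 N/C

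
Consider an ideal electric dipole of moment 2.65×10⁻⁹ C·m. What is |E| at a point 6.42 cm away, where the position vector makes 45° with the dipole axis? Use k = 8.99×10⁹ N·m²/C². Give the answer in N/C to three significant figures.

At angle θ the dipole field magnitude is E = (kp/r³)·√(1 + 3cos²θ).
kp/r³ = (8.99×10⁹)(2.65×10⁻⁹) / (0.0642)³ = 9.003×10⁴ N/C.
√(1 + 3cos²45°) = √(1 + 3·0.5000) = √2.5000 ≈ 1.5811.
E ≈ 9.003×10⁴ × 1.581 = 1.424×10⁵ N/C.

E ≈ 1.42×10⁵ N/C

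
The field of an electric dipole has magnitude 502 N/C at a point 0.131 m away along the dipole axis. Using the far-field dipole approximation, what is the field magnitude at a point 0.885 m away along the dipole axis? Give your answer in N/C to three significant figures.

E ≈ 1.63 N/C

Dipole fields scale as 1/r³ in the far field; the geometry is the same at both points.
E₂ = E₁ · (r₁/r₂)³ = 502 · (0.131/0.885)³.
(r₁/r₂)³ = (0.148)³ = 0.003243.
E₂ ≈ 1.628 N/C.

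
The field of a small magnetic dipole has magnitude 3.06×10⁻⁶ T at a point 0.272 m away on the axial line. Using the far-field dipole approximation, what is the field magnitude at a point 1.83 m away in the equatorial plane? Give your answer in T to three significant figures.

B ≈ 5.02×10⁻⁹ T

Dipole fields scale as 1/r³ in the far field.
The axial field is twice the equatorial field at the same r, so the geometry factor is 1/2.
B₂ = B₁ · (1/2) · (r₁/r₂)³ = 3.06×10⁻⁶ · 0.5 · (0.272/1.83)³.
(r₁/r₂)³ = (0.1486)³ = 0.003284.
B₂ ≈ 5.024×10⁻⁹ T.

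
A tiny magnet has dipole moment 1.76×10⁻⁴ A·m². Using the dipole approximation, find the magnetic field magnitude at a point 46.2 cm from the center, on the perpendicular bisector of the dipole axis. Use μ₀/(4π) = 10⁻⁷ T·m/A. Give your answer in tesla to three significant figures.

B ≈ 1.78×10⁻¹⁰ T

In the equatorial plane B = (μ₀/4π)·m/r³ (half the axial value).
B = (10⁻⁷)·(1.76×10⁻⁴) / (0.462)³ = 1.785×10⁻¹⁰ T.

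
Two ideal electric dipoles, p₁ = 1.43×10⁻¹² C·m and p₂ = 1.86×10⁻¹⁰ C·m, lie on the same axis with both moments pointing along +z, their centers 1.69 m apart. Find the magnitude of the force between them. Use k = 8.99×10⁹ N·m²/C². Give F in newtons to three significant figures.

On-axis field of dipole 1 at distance r: E = 2kp₁/r³. Force on dipole 2 is F = p₂·dE/dr (gradient along axis).
dE/dr = −6kp₁/r⁴, so |F| = 6kp₁p₂/r⁴ (attractive for aligned moments).
F = 6(8.99×10⁹)(1.43×10⁻¹²)(1.86×10⁻¹⁰)/(1.69)⁴ = 1.759×10⁻¹² N.

F ≈ 1.76×10⁻¹² N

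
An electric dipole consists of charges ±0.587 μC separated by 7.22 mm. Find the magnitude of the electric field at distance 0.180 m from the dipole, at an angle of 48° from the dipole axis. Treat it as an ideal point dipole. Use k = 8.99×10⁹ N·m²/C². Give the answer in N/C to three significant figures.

Dipole moment p = qd = (5.87×10⁻⁷ C)(0.00722 m) = 4.238×10⁻⁹ C·m.
At angle θ the dipole field magnitude is E = (kp/r³)·√(1 + 3cos²θ).
kp/r³ = (8.99×10⁹)(4.238×10⁻⁹) / (0.180)³ = 6533 N/C.
√(1 + 3cos²48°) = √(1 + 3·0.4477) = √2.3432 ≈ 1.5308.
E ≈ 6533 × 1.531 = 1.000×10⁴ N/C.

E ≈ 1.00×10⁴ N/C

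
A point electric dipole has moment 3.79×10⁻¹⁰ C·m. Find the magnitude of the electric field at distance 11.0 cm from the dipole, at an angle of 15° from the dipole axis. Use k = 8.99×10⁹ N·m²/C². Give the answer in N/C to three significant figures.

E ≈ 4990 N/C

At angle θ the dipole field magnitude is E = (kp/r³)·√(1 + 3cos²θ).
kp/r³ = (8.99×10⁹)(3.79×10⁻¹⁰) / (0.110)³ = 2560 N/C.
√(1 + 3cos²15°) = √(1 + 3·0.9330) = √3.7990 ≈ 1.9491.
E ≈ 2560 × 1.949 = 4990 N/C.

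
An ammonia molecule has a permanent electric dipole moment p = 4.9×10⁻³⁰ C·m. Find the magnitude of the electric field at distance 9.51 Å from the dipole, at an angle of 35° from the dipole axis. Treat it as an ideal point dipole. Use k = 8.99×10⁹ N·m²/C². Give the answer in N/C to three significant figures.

E ≈ 8.89×10⁷ N/C

At angle θ the dipole field magnitude is E = (kp/r³)·√(1 + 3cos²θ).
kp/r³ = (8.99×10⁹)(4.90×10⁻³⁰) / (9.51×10⁻¹⁰)³ = 5.122×10⁷ N/C.
√(1 + 3cos²35°) = √(1 + 3·0.6710) = √3.0130 ≈ 1.7358.
E ≈ 5.122×10⁷ × 1.736 = 8.890×10⁷ N/C.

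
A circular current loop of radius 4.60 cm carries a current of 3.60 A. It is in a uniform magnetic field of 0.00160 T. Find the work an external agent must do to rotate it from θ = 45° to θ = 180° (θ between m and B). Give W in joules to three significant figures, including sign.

W ≈ 6.54×10⁻⁵ J

Magnetic moment m = IA = Iπa² = (3.60)·π·(0.0460)² = 0.02393 A·m².
W_ext = ΔU = −mB cosθ₂ + mB cosθ₁ = mB(cosθ₁ − cosθ₂).
W = (0.02393)(0.00160)·(cos45° − cos180°) = (3.829×10⁻⁵)·(+1.7071) = 6.536×10⁻⁵ J.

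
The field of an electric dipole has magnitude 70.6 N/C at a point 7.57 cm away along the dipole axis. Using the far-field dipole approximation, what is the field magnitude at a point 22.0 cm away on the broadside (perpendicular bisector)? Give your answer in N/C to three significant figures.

E ≈ 1.44 N/C

Dipole fields scale as 1/r³ in the far field.
The axial field is twice the equatorial field at the same r, so the geometry factor is 1/2.
E₂ = E₁ · (1/2) · (r₁/r₂)³ = 70.6 · 0.5 · (7.57/22.0)³.
(r₁/r₂)³ = (0.3441)³ = 0.04074.
E₂ ≈ 1.438 N/C.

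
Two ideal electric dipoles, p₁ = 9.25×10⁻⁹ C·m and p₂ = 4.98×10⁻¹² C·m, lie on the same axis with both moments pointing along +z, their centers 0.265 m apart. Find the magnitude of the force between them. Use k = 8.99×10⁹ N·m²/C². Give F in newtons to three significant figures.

On-axis field of dipole 1 at distance r: E = 2kp₁/r³. Force on dipole 2 is F = p₂·dE/dr (gradient along axis).
dE/dr = −6kp₁/r⁴, so |F| = 6kp₁p₂/r⁴ (attractive for aligned moments).
F = 6(8.99×10⁹)(9.25×10⁻⁹)(4.98×10⁻¹²)/(0.265)⁴ = 5.038×10⁻⁷ N.

F ≈ 5.04×10⁻⁷ N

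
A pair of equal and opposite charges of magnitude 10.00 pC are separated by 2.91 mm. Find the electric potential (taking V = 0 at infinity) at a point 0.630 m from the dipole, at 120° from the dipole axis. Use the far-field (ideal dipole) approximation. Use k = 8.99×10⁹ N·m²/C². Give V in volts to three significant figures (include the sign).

Dipole moment p = qd = (1.00×10⁻¹¹ C)(0.00291 m) = 2.91×10⁻¹⁴ C·m.
The dipole potential is V = kp cosθ / r².
V = (8.99×10⁹)(2.91×10⁻¹⁴)·cos120° / (0.630)² = -3.296×10⁻⁴ V.

V ≈ -3.30×10⁻⁴ V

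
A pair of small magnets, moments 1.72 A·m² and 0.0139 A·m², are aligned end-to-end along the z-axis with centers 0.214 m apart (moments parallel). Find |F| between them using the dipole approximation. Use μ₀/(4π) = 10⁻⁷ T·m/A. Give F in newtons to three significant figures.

On-axis B of dipole 1: B = (μ₀/4π)·2m₁/r³. Force on dipole 2: F = m₂·dB/dr.
dB/dr = −(μ₀/4π)·6m₁/r⁴, so |F| = (μ₀/4π)·6m₁m₂/r⁴.
F = 6(10⁻⁷)(1.72)(0.0139)/(0.214)⁴ = 6.840×10⁻⁶ N.

F ≈ 6.84×10⁻⁶ N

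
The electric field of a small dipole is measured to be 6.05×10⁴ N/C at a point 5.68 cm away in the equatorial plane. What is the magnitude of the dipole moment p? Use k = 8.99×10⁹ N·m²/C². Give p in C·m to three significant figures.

In the equatorial plane E = kp/r³, so p = Er³/(k).
p = (6.05×10⁴)·(0.0568)³ / (8.99×10⁹) = 1.233×10⁻⁹ C·m.

p ≈ 1.23×10⁻⁹ C·m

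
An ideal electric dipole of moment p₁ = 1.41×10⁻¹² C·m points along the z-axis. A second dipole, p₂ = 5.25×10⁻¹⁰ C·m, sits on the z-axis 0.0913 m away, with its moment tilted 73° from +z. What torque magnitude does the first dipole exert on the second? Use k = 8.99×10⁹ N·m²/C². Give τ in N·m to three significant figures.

τ ≈ 1.67×10⁻⁸ N·m

The second dipole sits on the axis of the first, so the field there is axial: E₁ = 2kp₁/r³ along +z.
E₁ = 2(8.99×10⁹)(1.41×10⁻¹²)/(0.0913)³ = 33.31 N/C.
Torque on the second dipole: τ = p₂ E₁ sinθ.
τ = (5.25×10⁻¹⁰)(33.31)·sin73° = 1.672×10⁻⁸ N·m.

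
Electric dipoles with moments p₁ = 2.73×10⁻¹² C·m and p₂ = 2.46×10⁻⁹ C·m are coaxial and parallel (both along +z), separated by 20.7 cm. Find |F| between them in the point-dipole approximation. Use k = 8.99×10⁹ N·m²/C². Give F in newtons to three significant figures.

F ≈ 1.97×10⁻⁷ N

On-axis field of dipole 1 at distance r: E = 2kp₁/r³. Force on dipole 2 is F = p₂·dE/dr (gradient along axis).
dE/dr = −6kp₁/r⁴, so |F| = 6kp₁p₂/r⁴ (attractive for aligned moments).
F = 6(8.99×10⁹)(2.73×10⁻¹²)(2.46×10⁻⁹)/(0.207)⁴ = 1.973×10⁻⁷ N.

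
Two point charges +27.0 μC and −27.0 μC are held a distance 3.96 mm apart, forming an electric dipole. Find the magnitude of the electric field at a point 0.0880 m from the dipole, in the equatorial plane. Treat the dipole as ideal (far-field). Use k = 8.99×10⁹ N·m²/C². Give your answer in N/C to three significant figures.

E ≈ 1.41×10⁶ N/C

Dipole moment p = qd = (2.70×10⁻⁵ C)(0.00396 m) = 1.069×10⁻⁷ C·m.
On the perpendicular bisector E = kp/r³ (half the axial value at the same distance).
E = (8.99×10⁹)(1.069×10⁻⁷) / (0.0880)³ = 1.410×10⁶ N/C.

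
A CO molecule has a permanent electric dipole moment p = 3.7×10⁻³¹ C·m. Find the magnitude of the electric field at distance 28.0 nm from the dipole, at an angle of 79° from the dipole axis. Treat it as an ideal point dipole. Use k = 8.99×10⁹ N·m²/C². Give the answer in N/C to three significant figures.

At angle θ the dipole field magnitude is E = (kp/r³)·√(1 + 3cos²θ).
kp/r³ = (8.99×10⁹)(3.70×10⁻³¹) / (2.80×10⁻⁸)³ = 151.5 N/C.
√(1 + 3cos²79°) = √(1 + 3·0.0364) = √1.1092 ≈ 1.0532.
E ≈ 151.5 × 1.053 = 159.6 N/C.

E ≈ 160 N/C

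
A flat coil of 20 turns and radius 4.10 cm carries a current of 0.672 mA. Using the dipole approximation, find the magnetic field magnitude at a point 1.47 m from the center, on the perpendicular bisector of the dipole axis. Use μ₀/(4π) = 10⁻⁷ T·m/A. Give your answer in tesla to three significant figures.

m = NIA = NIπa² = 20·(6.72×10⁻⁴)·π·(0.0410)² = 7.098×10⁻⁵ A·m².
In the equatorial plane B = (μ₀/4π)·m/r³ (half the axial value).
B = (10⁻⁷)·(7.098×10⁻⁵) / (1.47)³ = 2.235×10⁻¹² T.

B ≈ 2.23×10⁻¹² T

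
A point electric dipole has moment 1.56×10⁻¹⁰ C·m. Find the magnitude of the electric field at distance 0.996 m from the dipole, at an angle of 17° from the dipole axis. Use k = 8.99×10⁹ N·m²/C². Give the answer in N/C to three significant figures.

At angle θ the dipole field magnitude is E = (kp/r³)·√(1 + 3cos²θ).
kp/r³ = (8.99×10⁹)(1.56×10⁻¹⁰) / (0.996)³ = 1.419 N/C.
√(1 + 3cos²17°) = √(1 + 3·0.9145) = √3.7436 ≈ 1.9348.
E ≈ 1.419 × 1.935 = 2.746 N/C.

E ≈ 2.75 N/C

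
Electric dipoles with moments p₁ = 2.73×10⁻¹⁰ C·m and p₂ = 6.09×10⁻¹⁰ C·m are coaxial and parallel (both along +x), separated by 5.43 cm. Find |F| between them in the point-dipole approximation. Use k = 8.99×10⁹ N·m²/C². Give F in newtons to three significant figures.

F ≈ 0.00103 N

On-axis field of dipole 1 at distance r: E = 2kp₁/r³. Force on dipole 2 is F = p₂·dE/dr (gradient along axis).
dE/dr = −6kp₁/r⁴, so |F| = 6kp₁p₂/r⁴ (attractive for aligned moments).
F = 6(8.99×10⁹)(2.73×10⁻¹⁰)(6.09×10⁻¹⁰)/(0.0543)⁴ = 0.001032 N.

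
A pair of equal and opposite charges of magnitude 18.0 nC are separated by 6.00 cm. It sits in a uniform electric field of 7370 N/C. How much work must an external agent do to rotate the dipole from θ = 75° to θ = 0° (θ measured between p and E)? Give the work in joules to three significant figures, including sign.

Dipole moment p = qd = (1.80×10⁻⁸ C)(0.0600 m) = 1.08×10⁻⁹ C·m.
W_ext = ΔU = U(θ₂) − U(θ₁) = −pE cosθ₂ − (−pE cosθ₁) = pE(cosθ₁ − cosθ₂).
W = (1.08×10⁻⁹)(7370)·(cos75° − cos0°) = (7.960×10⁻⁶)·(-0.7412) = -5.900×10⁻⁶ J.

W ≈ -5.90×10⁻⁶ J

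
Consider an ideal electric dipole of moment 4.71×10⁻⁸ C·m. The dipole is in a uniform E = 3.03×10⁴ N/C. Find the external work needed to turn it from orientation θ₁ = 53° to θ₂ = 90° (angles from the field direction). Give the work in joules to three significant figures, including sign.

W ≈ 8.59×10⁻⁴ J

W_ext = ΔU = U(θ₂) − U(θ₁) = −pE cosθ₂ − (−pE cosθ₁) = pE(cosθ₁ − cosθ₂).
W = (4.71×10⁻⁸)(3.03×10⁴)·(cos53° − cos90°) = (0.001427)·(+0.6018) = 8.589×10⁻⁴ J.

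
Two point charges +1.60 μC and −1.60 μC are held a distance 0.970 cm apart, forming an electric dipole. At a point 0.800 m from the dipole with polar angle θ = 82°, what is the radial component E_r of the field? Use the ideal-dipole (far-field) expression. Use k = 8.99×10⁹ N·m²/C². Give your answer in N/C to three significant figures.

E_r ≈ 75.9 N/C

Dipole moment p = qd = (1.60×10⁻⁶ C)(0.00970 m) = 1.552×10⁻⁸ C·m.
For a dipole, E_r = (2kp cosθ)/r³.
kp/r³ = (8.99×10⁹)(1.552×10⁻⁸)/(0.800)³ = 272.5 N/C.
E_r = 2·272.5·cos82° = 75.85 N/C.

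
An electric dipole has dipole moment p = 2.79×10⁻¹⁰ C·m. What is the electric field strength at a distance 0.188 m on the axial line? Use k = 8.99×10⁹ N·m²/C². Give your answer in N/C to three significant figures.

On the dipole axis E = 2kp/r³.
E = 2·(8.99×10⁹)(2.79×10⁻¹⁰) / (0.188)³ = 755.0 N/C.

E ≈ 755 N/C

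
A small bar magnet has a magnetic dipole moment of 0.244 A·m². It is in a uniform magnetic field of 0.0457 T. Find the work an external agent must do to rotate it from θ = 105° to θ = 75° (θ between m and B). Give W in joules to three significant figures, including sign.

W ≈ -0.00577 J

W_ext = ΔU = −mB cosθ₂ + mB cosθ₁ = mB(cosθ₁ − cosθ₂).
W = (0.244)(0.0457)·(cos105° − cos75°) = (0.01115)·(-0.5176) = -0.005772 J.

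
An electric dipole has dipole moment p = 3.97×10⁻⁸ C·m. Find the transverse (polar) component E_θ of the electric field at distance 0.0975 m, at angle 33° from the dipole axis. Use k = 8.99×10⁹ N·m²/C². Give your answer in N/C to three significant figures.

E_θ ≈ 2.10×10⁵ N/C

For a dipole, E_θ = (kp sinθ)/r³.
kp/r³ = (8.99×10⁹)(3.97×10⁻⁸)/(0.0975)³ = 3.851×10⁵ N/C.
E_θ = 3.851×10⁵·sin33° = 2.097×10⁵ N/C.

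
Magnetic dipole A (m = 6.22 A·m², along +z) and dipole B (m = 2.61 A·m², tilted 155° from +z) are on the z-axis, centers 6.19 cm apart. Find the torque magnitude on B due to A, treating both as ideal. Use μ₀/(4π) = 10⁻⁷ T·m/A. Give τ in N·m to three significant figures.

τ ≈ 0.00579 N·m

Dipole B is on the axis of dipole A, so B₁ there is axial: B₁ = (μ₀/4π)·2m₁/r³ along +z.
B₁ = 2(10⁻⁷)(6.22)/(0.0619)³ = 0.005245 T.
τ = m₂ B₁ sinθ.
τ = (2.61)(0.005245)·sin155° = 0.005785 N·m.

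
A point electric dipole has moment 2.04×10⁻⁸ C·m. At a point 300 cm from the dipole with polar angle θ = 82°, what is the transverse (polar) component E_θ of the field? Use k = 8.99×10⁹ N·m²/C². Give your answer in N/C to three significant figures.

For a dipole, E_θ = (kp sinθ)/r³.
kp/r³ = (8.99×10⁹)(2.04×10⁻⁸)/(3.00)³ = 6.792 N/C.
E_θ = 6.792·sin82° = 6.726 N/C.

E_θ ≈ 6.73 N/C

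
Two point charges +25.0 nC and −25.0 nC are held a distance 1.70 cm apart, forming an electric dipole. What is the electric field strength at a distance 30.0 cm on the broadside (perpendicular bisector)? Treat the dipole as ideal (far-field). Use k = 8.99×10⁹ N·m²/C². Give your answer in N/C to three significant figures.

E ≈ 142 N/C

Dipole moment p = qd = (2.50×10⁻⁸ C)(0.0170 m) = 4.25×10⁻¹⁰ C·m.
In the equatorial plane E = kp/r³.
E = (8.99×10⁹)(4.25×10⁻¹⁰) / (0.300)³ = 141.5 N/C.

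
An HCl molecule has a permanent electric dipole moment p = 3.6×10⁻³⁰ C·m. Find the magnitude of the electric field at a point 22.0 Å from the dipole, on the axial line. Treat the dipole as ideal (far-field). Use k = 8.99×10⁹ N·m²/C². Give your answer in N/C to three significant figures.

E ≈ 6.08×10⁶ N/C

On the dipole axis E = 2kp/r³.
E = 2·(8.99×10⁹)(3.60×10⁻³⁰) / (2.20×10⁻⁹)³ = 6.079×10⁶ N/C.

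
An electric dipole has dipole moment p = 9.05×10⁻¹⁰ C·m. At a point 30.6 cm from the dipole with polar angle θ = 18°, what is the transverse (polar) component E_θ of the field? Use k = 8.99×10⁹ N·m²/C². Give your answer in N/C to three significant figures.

E_θ ≈ 87.7 N/C

For a dipole, E_θ = (kp sinθ)/r³.
kp/r³ = (8.99×10⁹)(9.05×10⁻¹⁰)/(0.306)³ = 284.0 N/C.
E_θ = 284.0·sin18° = 87.75 N/C.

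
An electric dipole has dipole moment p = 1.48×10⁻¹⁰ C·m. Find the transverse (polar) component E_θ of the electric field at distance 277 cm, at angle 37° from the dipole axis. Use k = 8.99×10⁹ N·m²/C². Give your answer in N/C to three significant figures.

For a dipole, E_θ = (kp sinθ)/r³.
kp/r³ = (8.99×10⁹)(1.48×10⁻¹⁰)/(2.77)³ = 0.06260 N/C.
E_θ = 0.06260·sin37° = 0.03767 N/C.

E_θ ≈ 0.0377 N/C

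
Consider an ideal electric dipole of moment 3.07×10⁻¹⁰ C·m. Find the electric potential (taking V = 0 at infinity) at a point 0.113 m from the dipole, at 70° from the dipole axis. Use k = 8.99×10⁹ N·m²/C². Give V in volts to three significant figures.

V ≈ 73.9 V

The dipole potential is V = kp cosθ / r².
V = (8.99×10⁹)(3.07×10⁻¹⁰)·cos70° / (0.113)² = 73.93 V.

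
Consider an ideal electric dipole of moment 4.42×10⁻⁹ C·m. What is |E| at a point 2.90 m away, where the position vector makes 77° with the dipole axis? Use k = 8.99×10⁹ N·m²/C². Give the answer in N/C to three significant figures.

E ≈ 1.75 N/C

At angle θ the dipole field magnitude is E = (kp/r³)·√(1 + 3cos²θ).
kp/r³ = (8.99×10⁹)(4.42×10⁻⁹) / (2.90)³ = 1.629 N/C.
√(1 + 3cos²77°) = √(1 + 3·0.0506) = √1.1518 ≈ 1.0732.
E ≈ 1.629 × 1.073 = 1.749 N/C.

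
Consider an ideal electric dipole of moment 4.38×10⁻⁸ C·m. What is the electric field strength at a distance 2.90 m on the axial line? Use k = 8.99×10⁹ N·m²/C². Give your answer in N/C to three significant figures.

E ≈ 32.3 N/C

On the dipole axis E = 2kp/r³.
E = 2·(8.99×10⁹)(4.38×10⁻⁸) / (2.90)³ = 32.29 N/C.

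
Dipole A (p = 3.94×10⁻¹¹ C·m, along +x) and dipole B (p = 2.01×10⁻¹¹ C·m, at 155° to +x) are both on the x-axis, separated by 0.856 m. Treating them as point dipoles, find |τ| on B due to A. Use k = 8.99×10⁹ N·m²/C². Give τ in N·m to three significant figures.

τ ≈ 9.59×10⁻¹² N·m

The second dipole sits on the axis of the first, so the field there is axial: E₁ = 2kp₁/r³ along +x.
E₁ = 2(8.99×10⁹)(3.94×10⁻¹¹)/(0.856)³ = 1.129 N/C.
Torque on the second dipole: τ = p₂ E₁ sinθ.
τ = (2.01×10⁻¹¹)(1.129)·sin155° = 9.594×10⁻¹² N·m.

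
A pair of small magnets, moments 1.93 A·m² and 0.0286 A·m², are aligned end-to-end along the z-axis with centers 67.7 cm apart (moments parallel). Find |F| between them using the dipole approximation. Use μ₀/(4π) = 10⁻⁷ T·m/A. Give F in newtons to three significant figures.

On-axis B of dipole 1: B = (μ₀/4π)·2m₁/r³. Force on dipole 2: F = m₂·dB/dr.
dB/dr = −(μ₀/4π)·6m₁/r⁴, so |F| = (μ₀/4π)·6m₁m₂/r⁴.
F = 6(10⁻⁷)(1.93)(0.0286)/(0.677)⁴ = 1.577×10⁻⁷ N.

F ≈ 1.58×10⁻⁷ N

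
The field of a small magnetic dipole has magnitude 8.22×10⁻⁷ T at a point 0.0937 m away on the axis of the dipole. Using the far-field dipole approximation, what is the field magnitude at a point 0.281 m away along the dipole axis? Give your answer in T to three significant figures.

Dipole fields scale as 1/r³ in the far field; the geometry is the same at both points.
B₂ = B₁ · (r₁/r₂)³ = 8.22×10⁻⁷ · (0.0937/0.281)³.
(r₁/r₂)³ = (0.3335)³ = 0.03708.
B₂ ≈ 3.048×10⁻⁸ T.

B ≈ 3.05×10⁻⁸ T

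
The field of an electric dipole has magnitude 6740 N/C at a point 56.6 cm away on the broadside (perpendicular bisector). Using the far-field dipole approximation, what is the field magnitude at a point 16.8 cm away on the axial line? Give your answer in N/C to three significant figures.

Dipole fields scale as 1/r³ in the far field.
The axial field is twice the equatorial field at the same r, so the geometry factor is 2/1.
E₂ = E₁ · (2/1) · (r₁/r₂)³ = 6740 · 2 · (56.6/16.8)³.
(r₁/r₂)³ = (3.369)³ = 38.24.
E₂ ≈ 5.155×10⁵ N/C.

E ≈ 5.15×10⁵ N/C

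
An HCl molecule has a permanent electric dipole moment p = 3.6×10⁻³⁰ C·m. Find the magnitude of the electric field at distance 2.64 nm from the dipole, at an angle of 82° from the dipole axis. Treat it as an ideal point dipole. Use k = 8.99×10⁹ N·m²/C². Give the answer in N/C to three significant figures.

At angle θ the dipole field magnitude is E = (kp/r³)·√(1 + 3cos²θ).
kp/r³ = (8.99×10⁹)(3.60×10⁻³⁰) / (2.64×10⁻⁹)³ = 1.759×10⁶ N/C.
√(1 + 3cos²82°) = √(1 + 3·0.0194) = √1.0581 ≈ 1.0286.
E ≈ 1.759×10⁶ × 1.029 = 1.809×10⁶ N/C.

E ≈ 1.81×10⁶ N/C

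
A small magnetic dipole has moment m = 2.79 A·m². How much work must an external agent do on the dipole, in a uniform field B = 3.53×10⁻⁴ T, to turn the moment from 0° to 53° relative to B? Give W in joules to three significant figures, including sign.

W ≈ 3.92×10⁻⁴ J

W_ext = ΔU = −mB cosθ₂ + mB cosθ₁ = mB(cosθ₁ − cosθ₂).
W = (2.79)(3.53×10⁻⁴)·(cos0° − cos53°) = (9.849×10⁻⁴)·(+0.3982) = 3.922×10⁻⁴ J.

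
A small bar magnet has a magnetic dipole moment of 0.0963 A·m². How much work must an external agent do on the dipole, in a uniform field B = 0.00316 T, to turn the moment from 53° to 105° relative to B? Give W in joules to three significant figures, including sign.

W ≈ 2.62×10⁻⁴ J

W_ext = ΔU = −mB cosθ₂ + mB cosθ₁ = mB(cosθ₁ − cosθ₂).
W = (0.0963)(0.00316)·(cos53° − cos105°) = (3.043×10⁻⁴)·(+0.8606) = 2.619×10⁻⁴ J.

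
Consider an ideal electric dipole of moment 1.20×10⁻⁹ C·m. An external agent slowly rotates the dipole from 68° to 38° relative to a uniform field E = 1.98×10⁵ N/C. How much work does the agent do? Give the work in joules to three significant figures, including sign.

W ≈ -9.82×10⁻⁵ J

W_ext = ΔU = U(θ₂) − U(θ₁) = −pE cosθ₂ − (−pE cosθ₁) = pE(cosθ₁ − cosθ₂).
W = (1.20×10⁻⁹)(1.98×10⁵)·(cos68° − cos38°) = (2.376×10⁻⁴)·(-0.4134) = -9.822×10⁻⁵ J.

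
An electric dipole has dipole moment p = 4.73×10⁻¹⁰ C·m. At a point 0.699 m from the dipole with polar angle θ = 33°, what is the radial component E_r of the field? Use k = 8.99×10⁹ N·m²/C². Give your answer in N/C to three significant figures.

E_r ≈ 20.9 N/C

For a dipole, E_r = (2kp cosθ)/r³.
kp/r³ = (8.99×10⁹)(4.73×10⁻¹⁰)/(0.699)³ = 12.45 N/C.
E_r = 2·12.45·cos33° = 20.88 N/C.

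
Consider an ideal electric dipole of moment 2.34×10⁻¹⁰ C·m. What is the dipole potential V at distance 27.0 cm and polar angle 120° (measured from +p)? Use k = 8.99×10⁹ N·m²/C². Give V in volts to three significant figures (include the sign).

The dipole potential is V = kp cosθ / r².
V = (8.99×10⁹)(2.34×10⁻¹⁰)·cos120° / (0.270)² = -14.43 V.

V ≈ -14.4 V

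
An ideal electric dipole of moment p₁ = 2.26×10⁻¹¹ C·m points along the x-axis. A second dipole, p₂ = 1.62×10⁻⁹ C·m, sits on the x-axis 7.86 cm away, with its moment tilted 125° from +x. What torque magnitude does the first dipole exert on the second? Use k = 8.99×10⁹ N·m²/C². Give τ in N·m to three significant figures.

τ ≈ 1.11×10⁻⁶ N·m

The second dipole sits on the axis of the first, so the field there is axial: E₁ = 2kp₁/r³ along +x.
E₁ = 2(8.99×10⁹)(2.26×10⁻¹¹)/(0.0786)³ = 836.8 N/C.
Torque on the second dipole: τ = p₂ E₁ sinθ.
τ = (1.62×10⁻⁹)(836.8)·sin125° = 1.110×10⁻⁶ N·m.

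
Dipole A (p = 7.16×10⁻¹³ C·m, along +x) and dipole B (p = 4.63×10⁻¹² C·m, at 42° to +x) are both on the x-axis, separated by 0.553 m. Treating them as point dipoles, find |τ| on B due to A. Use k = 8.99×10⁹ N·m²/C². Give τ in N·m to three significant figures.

τ ≈ 2.36×10⁻¹³ N·m

The second dipole sits on the axis of the first, so the field there is axial: E₁ = 2kp₁/r³ along +x.
E₁ = 2(8.99×10⁹)(7.16×10⁻¹³)/(0.553)³ = 0.07613 N/C.
Torque on the second dipole: τ = p₂ E₁ sinθ.
τ = (4.63×10⁻¹²)(0.07613)·sin42° = 2.358×10⁻¹³ N·m.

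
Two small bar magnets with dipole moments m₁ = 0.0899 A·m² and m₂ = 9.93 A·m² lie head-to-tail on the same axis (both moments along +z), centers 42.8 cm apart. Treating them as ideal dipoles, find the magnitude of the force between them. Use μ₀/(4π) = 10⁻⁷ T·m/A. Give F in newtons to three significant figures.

F ≈ 1.60×10⁻⁵ N

On-axis B of dipole 1: B = (μ₀/4π)·2m₁/r³. Force on dipole 2: F = m₂·dB/dr.
dB/dr = −(μ₀/4π)·6m₁/r⁴, so |F| = (μ₀/4π)·6m₁m₂/r⁴.
F = 6(10⁻⁷)(0.0899)(9.93)/(0.428)⁴ = 1.596×10⁻⁵ N.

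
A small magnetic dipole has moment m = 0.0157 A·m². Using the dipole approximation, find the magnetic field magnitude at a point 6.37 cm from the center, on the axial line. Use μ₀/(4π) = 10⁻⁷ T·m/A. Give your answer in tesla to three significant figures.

B ≈ 1.21×10⁻⁵ T

On axis B = (μ₀/4π)·2m/r³.
B = 2·(10⁻⁷)·(0.0157) / (0.0637)³ = 1.215×10⁻⁵ T.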